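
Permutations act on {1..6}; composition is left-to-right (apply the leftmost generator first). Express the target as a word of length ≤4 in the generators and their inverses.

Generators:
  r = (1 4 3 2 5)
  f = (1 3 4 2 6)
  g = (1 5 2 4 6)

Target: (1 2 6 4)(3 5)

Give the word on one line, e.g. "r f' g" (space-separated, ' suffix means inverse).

  after g': (1 6 4 2 5)
  after f': (1 2 5 6 3)
  after g: (1 4 6 3 5)
  after f: (1 2 6 4)(3 5)

g' f' g f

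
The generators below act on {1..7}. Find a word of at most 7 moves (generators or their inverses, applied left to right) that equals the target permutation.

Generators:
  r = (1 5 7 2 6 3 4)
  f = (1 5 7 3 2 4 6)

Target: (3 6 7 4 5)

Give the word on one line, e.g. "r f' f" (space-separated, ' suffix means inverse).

f' r' f' r' f

  after f': (1 6 4 2 3 7 5)
  after r': (1 2 6 3 5 4 7)
  after f': (1 3)(2 4 5)(6 7)
  after r': (1 6 5 7 2 3 4)
  after f: (3 6 7 4 5)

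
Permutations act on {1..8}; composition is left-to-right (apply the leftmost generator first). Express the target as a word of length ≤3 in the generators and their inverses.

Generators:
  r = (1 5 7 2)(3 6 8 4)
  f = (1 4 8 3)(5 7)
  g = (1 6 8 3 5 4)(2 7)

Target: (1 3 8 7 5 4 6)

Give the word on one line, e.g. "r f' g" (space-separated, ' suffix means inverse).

  after g: (1 6 8 3 5 4)(2 7)
  after g: (1 8 5)(3 4 6)
  after f: (1 3 8 7 5 4 6)

g g f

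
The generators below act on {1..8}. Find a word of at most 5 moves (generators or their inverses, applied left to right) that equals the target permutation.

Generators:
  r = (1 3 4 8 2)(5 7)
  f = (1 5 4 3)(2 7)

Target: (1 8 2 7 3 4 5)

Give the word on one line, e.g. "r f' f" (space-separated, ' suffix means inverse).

  after f: (1 5 4 3)(2 7)
  after r': (1 7 8 4)(2 5 3)
  after f': (1 2)(3 7 8 5 4)
  after r': (1 8 7 4)(3 5)
  after f: (1 8 2 7 3 4 5)

f r' f' r' f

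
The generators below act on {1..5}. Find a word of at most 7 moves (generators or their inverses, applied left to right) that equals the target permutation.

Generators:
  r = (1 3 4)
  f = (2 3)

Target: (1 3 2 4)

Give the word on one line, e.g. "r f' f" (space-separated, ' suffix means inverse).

  after f': (2 3)
  after r': (1 4 3 2)
  after f': (1 4 2)
  after f': (1 4 3 2)
  after r': (1 3 2 4)

f' r' f' f' r'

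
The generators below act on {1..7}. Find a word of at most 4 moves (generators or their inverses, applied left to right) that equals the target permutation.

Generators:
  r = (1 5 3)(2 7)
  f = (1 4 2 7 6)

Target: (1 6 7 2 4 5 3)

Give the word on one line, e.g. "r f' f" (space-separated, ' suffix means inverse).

f' r' r'

  after f': (1 6 7 2 4)
  after r': (1 6 2 4 3 5)
  after r': (1 6 7 2 4 5 3)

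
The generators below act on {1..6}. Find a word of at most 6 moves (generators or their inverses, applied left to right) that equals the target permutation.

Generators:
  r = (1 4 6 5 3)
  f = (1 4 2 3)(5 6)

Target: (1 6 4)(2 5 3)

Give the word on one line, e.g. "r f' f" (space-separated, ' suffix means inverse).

  after r: (1 4 6 5 3)
  after f: (1 2 3 4 5)
  after f: (1 3 2)(4 6 5)
  after r': (1 5)(2 3)
  after r': (1 6 4)(2 5 3)

r f f r' r'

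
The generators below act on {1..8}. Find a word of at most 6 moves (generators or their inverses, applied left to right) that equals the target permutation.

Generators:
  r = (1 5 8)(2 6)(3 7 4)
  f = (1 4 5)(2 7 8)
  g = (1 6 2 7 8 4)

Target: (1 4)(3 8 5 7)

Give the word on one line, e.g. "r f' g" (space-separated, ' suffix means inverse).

f' g r r g'

  after f': (1 5 4)(2 8 7)
  after g: (1 5)(2 4 6)
  after r: (1 8)(2 3 7 4)
  after r: (2 7 3 4 6)(5 8)
  after g': (1 4)(3 8 5 7)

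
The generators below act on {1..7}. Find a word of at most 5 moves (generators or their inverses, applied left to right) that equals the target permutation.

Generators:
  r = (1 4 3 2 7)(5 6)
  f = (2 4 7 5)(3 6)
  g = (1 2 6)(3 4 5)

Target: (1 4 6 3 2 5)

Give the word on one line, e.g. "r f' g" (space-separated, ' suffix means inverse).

r' r' g' f r

  after r': (1 7 2 3 4)(5 6)
  after r': (1 2 4 7 3)
  after g': (2 3 6)(4 7 5)
  after f: (2 6 4 5 7)
  after r: (1 4 6 3 2 5)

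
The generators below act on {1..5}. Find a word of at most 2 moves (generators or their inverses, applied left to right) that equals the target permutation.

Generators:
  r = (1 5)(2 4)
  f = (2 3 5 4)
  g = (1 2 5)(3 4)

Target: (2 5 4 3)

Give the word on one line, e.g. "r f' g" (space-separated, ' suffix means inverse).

  after g': (1 5 2)(3 4)
  after r': (2 5 4 3)

g' r'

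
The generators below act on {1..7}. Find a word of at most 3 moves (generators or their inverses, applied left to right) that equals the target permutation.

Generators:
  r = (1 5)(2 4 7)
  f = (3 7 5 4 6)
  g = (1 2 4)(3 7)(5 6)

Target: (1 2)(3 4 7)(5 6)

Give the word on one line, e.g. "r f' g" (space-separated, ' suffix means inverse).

g' r r

  after g': (1 4 2)(3 7)(5 6)
  after r: (1 7 3 2 5 6)
  after r: (1 2)(3 4 7)(5 6)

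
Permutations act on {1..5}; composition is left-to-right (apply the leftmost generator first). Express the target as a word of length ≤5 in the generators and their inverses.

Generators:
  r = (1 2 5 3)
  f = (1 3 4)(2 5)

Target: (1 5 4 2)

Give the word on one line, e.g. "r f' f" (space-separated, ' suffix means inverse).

  after f': (1 4 3)(2 5)
  after f': (1 3 4)
  after r: (2 5 3 4)
  after f: (1 3)(4 5)
  after r': (1 5 4 2)

f' f' r f r'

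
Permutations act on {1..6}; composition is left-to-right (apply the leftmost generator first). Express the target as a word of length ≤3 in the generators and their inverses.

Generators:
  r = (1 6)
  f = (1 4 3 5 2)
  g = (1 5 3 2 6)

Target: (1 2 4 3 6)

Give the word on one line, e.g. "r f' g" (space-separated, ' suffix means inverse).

  after f: (1 4 3 5 2)
  after f: (1 3 2 4 5)
  after g: (1 2 4 3 6)

f f g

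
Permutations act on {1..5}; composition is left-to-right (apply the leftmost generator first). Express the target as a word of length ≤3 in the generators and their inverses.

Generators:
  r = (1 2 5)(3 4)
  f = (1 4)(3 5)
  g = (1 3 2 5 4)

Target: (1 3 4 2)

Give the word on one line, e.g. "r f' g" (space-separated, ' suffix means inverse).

  after r: (1 2 5)(3 4)
  after g: (1 5 3)(2 4)
  after f: (1 3 4 2)

r g f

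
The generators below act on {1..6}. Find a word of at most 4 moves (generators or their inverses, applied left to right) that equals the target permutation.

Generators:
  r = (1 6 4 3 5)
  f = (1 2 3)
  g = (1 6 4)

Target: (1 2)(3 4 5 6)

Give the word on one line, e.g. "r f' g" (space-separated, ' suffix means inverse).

f' f' r r

  after f': (1 3 2)
  after f': (1 2 3)
  after r: (1 2 5)(3 6 4)
  after r: (1 2)(3 4 5 6)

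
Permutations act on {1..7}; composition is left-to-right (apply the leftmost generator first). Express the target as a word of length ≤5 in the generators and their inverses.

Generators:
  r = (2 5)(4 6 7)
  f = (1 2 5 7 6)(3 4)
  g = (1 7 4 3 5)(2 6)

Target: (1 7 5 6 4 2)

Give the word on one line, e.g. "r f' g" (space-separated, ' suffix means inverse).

  after r': (2 5)(4 7 6)
  after f': (1 6 3 4 5)
  after f': (1 7 5 6 4 2)

r' f' f'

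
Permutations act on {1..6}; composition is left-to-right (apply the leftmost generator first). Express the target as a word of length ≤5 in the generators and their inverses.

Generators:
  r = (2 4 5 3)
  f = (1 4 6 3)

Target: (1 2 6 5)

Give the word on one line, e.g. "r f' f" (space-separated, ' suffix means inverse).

  after f: (1 4 6 3)
  after f: (1 6)(3 4)
  after r: (1 6)(2 4)(3 5)
  after f: (1 3 5)(2 6 4)
  after r: (1 2 6 5)

f f r f r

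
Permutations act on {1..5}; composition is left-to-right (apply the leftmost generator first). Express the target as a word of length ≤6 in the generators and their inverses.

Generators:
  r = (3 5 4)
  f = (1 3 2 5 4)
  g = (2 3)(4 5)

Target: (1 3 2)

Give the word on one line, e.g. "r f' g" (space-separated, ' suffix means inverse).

  after r: (3 5 4)
  after f': (1 4)(2 3)
  after f': (1 5 2)
  after g: (1 4 5 3 2)
  after r: (1 3 2)

r f' f' g r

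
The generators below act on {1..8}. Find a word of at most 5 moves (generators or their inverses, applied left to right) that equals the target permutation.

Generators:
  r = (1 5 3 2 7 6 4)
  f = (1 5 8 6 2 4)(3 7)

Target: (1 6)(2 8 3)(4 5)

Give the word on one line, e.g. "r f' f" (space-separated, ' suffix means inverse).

  after r: (1 5 3 2 7 6 4)
  after r: (1 3 7 4 5 2 6)
  after f': (1 7 2 8 5 6 4)
  after r: (1 6)(2 8 3)(4 5)

r r f' r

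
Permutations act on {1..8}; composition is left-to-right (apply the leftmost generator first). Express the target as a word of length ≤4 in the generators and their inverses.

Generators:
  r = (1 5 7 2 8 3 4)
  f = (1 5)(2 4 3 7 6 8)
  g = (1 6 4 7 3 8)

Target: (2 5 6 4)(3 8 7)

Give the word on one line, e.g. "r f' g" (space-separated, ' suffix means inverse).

  after f: (1 5)(2 4 3 7 6 8)
  after g: (1 5 6)(2 7 4 8)
  after r': (2 5 6 4)(3 8 7)

f g r'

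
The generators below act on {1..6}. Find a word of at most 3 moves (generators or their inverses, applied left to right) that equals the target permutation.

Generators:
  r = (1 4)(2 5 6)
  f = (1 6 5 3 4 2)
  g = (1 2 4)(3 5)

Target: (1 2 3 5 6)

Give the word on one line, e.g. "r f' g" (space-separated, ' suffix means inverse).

  after r: (1 4)(2 5 6)
  after g': (1 2 3 5 6)

r g'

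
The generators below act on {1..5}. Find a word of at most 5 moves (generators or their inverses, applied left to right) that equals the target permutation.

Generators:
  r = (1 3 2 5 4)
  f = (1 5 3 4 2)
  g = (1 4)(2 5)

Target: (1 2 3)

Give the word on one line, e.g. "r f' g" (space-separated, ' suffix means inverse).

  after f: (1 5 3 4 2)
  after g': (1 2 4 5 3)
  after f: (3 5 4)
  after g': (1 4 3 2 5)
  after f: (1 2 3)

f g' f g' f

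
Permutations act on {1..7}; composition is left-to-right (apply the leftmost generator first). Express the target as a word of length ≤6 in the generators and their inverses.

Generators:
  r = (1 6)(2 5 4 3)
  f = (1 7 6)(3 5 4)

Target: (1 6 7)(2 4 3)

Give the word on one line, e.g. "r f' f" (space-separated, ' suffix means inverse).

f' r' f' r f'

  after f': (1 6 7)(3 4 5)
  after r': (2 3 5 4)(6 7)
  after f': (1 6)(2 4)
  after r: (2 3)(4 5)
  after f': (1 6 7)(2 4 3)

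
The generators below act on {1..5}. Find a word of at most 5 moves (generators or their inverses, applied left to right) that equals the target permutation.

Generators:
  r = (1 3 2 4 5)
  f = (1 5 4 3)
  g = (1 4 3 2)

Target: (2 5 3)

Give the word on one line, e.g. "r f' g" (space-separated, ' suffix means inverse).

  after g': (1 2 3 4)
  after r': (1 3 2)(4 5)
  after f: (2 5 3)

g' r' f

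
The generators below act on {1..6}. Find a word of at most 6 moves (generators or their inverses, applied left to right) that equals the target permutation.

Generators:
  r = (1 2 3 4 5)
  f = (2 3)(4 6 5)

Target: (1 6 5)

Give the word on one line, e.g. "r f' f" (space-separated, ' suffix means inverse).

r' f f r

  after r': (1 5 4 3 2)
  after f: (1 4 2)(5 6)
  after f: (1 6 4 3 2)
  after r: (1 6 5)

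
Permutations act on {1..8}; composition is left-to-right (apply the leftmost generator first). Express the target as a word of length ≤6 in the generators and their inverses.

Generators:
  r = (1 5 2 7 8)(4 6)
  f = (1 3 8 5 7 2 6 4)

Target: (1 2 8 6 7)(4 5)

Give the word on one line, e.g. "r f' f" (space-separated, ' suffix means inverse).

f' r f' f' r'

  after f': (1 4 6 2 7 5 8 3)
  after r: (1 6 7 2 8 3 5)
  after f': (1 2 3 8)(4 6 5)
  after f': (1 7 5 6 8 4 2)
  after r': (1 2 8 6 7)(4 5)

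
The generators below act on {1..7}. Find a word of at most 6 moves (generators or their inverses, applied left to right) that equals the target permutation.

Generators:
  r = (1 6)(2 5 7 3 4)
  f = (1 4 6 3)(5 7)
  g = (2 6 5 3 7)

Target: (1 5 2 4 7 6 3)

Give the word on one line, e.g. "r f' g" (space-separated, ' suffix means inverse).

f g' r r

  after f: (1 4 6 3)(5 7)
  after g': (1 4 2 7 6 5 3)
  after r: (1 2 3 6 7)(4 5)
  after r: (1 5 2 4 7 6 3)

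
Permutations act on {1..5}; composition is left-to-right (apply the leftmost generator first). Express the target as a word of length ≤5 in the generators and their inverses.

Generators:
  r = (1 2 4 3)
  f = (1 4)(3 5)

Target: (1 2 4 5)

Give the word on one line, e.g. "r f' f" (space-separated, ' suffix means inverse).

f' r' f

  after f': (1 4)(3 5)
  after r': (1 2)(3 5 4)
  after f: (1 2 4 5)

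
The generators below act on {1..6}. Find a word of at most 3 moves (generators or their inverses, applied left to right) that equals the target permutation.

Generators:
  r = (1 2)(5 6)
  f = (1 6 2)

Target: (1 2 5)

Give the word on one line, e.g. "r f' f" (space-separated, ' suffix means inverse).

  after f': (1 2 6)
  after r': (2 5 6)
  after f': (1 2 5)

f' r' f'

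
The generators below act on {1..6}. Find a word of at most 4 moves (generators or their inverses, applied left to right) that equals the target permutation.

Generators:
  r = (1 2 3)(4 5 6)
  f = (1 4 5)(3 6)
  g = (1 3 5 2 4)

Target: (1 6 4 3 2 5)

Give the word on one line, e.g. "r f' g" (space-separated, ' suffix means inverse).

r' f'

  after r': (1 3 2)(4 6 5)
  after f': (1 6 4 3 2 5)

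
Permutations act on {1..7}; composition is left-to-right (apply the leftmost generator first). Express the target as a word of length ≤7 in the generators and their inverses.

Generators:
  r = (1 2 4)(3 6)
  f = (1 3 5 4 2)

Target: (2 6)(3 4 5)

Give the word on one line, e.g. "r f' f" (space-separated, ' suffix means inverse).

f f r f' f'

  after f: (1 3 5 4 2)
  after f: (1 5 2 3 4)
  after r: (1 5 4 2 6 3)
  after f': (1 3 2 6)
  after f': (2 6)(3 4 5)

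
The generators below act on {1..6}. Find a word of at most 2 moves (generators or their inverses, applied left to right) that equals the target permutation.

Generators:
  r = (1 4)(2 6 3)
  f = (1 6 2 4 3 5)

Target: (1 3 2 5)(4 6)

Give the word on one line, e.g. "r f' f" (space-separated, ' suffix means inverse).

  after r': (1 4)(2 3 6)
  after f: (1 3 2 5)(4 6)

r' f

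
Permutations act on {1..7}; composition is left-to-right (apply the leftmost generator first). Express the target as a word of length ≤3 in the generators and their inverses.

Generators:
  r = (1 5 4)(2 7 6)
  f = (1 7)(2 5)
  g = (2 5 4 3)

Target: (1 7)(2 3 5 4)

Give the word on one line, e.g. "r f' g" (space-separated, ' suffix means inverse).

  after f': (1 7)(2 5)
  after g': (1 7)(3 4 5)
  after g': (1 7)(2 3 5 4)

f' g' g'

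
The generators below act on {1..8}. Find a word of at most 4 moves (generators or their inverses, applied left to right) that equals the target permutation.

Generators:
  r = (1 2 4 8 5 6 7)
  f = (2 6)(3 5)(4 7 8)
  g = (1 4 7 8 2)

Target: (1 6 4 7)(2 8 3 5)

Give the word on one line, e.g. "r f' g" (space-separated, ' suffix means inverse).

r f'

  after r: (1 2 4 8 5 6 7)
  after f': (1 6 4 7)(2 8 3 5)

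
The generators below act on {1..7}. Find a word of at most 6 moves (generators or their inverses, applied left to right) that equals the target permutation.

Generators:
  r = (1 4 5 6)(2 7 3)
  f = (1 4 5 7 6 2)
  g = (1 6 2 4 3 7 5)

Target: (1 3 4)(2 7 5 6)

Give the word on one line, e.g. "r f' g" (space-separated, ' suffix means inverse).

  after f: (1 4 5 7 6 2)
  after f: (1 5 6)(2 4 7)
  after f: (1 7)(2 5)(4 6)
  after g': (1 3 4)(2 7 5 6)

f f f g'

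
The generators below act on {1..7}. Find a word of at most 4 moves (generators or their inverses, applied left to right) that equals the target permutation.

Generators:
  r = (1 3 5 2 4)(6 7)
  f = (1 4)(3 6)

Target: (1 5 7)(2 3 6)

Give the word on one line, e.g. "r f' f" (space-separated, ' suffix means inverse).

f r' f' r'

  after f: (1 4)(3 6)
  after r': (1 2 5 3 7 6)
  after f': (1 2 5 6 4)(3 7)
  after r': (1 5 7)(2 3 6)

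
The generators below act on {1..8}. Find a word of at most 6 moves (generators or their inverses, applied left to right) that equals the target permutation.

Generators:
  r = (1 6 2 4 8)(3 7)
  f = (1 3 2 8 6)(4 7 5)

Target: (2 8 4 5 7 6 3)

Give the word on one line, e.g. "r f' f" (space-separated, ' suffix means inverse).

f f r' r'

  after f: (1 3 2 8 6)(4 7 5)
  after f: (1 2 6 3 8)(4 5 7)
  after r': (1 6 7 2)(3 4 5)
  after r': (2 8 4 5 7 6 3)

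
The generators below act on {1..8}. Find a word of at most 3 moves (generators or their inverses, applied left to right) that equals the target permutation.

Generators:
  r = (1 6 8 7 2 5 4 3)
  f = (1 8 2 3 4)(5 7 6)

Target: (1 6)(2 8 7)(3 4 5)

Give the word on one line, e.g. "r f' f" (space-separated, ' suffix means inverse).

f r f

  after f: (1 8 2 3 4)(5 7 6)
  after r: (1 7 8 5 2)(4 6)
  after f: (1 6)(2 8 7)(3 4 5)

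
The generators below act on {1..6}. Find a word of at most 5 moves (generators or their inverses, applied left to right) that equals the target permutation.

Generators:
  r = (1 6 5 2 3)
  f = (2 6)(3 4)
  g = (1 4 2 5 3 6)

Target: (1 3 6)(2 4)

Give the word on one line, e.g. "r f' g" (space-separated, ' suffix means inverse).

  after f: (2 6)(3 4)
  after g': (1 6 4 5 2 3)
  after f: (1 2 4 5 6 3)
  after r: (1 3 6)(2 4)

f g' f r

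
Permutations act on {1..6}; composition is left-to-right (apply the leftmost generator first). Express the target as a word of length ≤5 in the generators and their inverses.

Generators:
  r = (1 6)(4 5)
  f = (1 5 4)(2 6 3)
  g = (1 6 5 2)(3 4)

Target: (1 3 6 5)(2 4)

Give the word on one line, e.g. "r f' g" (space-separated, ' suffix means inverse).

g f r r r

  after g: (1 6 5 2)(3 4)
  after f: (1 3)(2 5 6 4)
  after r: (1 3 6 5)(2 4)
  after r: (1 3)(2 5 6 4)
  after r: (1 3 6 5)(2 4)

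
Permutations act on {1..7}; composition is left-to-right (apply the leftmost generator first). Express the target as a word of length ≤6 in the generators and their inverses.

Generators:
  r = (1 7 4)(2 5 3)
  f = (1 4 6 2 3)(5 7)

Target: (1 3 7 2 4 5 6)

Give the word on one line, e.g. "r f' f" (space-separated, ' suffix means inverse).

  after r: (1 7 4)(2 5 3)
  after f: (1 5)(2 7 6)
  after r': (1 2)(3 5 4 7 6)
  after f: (1 3 7 2 4 5 6)

r f r' f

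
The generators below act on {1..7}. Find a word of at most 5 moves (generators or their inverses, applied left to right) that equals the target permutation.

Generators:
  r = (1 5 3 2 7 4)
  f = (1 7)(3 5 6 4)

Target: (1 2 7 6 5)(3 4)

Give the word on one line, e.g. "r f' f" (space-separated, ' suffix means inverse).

  after r': (1 4 7 2 3 5)
  after r': (1 7 3)(2 5 4)
  after f': (2 3 7 4)(5 6)
  after f': (1 7 6 3)(2 4)
  after r': (1 2 7 6 5)(3 4)

r' r' f' f' r'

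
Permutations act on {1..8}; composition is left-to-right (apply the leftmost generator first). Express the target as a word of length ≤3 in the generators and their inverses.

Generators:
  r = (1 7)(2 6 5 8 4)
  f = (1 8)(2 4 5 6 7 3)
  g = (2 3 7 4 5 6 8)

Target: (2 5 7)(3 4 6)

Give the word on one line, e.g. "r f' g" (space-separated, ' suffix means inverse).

  after f: (1 8)(2 4 5 6 7 3)
  after f: (2 5 7)(3 4 6)

f f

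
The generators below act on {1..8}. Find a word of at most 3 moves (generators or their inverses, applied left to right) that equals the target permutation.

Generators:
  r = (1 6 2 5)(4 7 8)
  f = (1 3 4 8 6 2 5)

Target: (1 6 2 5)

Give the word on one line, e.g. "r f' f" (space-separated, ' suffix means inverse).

r' r' r'

  after r': (1 5 2 6)(4 8 7)
  after r': (1 2)(4 7 8)(5 6)
  after r': (1 6 2 5)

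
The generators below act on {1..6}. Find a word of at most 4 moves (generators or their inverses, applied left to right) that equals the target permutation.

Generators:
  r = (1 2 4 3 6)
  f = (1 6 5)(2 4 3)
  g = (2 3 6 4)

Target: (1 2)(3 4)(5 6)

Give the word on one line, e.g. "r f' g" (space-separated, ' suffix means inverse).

  after r: (1 2 4 3 6)
  after g': (1 4 2 6)
  after f: (1 3 2 5)
  after f: (1 2)(3 4)(5 6)

r g' f f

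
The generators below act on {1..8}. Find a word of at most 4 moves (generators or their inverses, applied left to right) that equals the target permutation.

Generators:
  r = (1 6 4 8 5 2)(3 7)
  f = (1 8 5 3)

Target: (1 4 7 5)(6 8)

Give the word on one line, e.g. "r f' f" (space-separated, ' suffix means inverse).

  after r: (1 6 4 8 5 2)(3 7)
  after f': (1 6 4)(2 3 7 5)
  after f': (1 6 4 3 7 8)(2 5)
  after r: (1 4 7 5)(6 8)

r f' f' r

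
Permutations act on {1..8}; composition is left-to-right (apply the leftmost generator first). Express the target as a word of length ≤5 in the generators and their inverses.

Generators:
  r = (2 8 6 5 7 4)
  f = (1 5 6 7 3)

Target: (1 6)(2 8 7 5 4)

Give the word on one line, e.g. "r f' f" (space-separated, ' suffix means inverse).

  after f: (1 5 6 7 3)
  after f: (1 6 3 5 7)
  after r: (1 5 4 2 8 6 3 7)
  after f: (1 6)(2 8 7 5 4)

f f r f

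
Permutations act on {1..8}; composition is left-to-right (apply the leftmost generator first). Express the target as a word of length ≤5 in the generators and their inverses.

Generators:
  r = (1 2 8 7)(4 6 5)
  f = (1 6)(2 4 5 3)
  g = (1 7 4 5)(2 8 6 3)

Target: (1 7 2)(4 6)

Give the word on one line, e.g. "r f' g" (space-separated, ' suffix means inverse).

  after f: (1 6)(2 4 5 3)
  after g': (1 8 2 7)(5 6)
  after r: (1 7 2)(4 6)

f g' r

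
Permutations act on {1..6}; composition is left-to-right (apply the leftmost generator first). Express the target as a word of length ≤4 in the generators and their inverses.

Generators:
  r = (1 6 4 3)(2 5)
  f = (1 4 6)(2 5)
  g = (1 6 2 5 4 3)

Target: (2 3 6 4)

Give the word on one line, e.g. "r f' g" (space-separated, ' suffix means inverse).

g' f f r

  after g': (1 3 4 5 2 6)
  after f: (1 3 6 4 2)
  after f: (1 3)(2 4 5)
  after r: (2 3 6 4)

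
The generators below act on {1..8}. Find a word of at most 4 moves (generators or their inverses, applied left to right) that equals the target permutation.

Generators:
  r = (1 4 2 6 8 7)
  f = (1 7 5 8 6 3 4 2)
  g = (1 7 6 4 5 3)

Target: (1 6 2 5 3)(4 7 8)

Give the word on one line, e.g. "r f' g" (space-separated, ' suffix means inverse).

r' g

  after r': (1 7 8 6 2 4)
  after g: (1 6 2 5 3)(4 7 8)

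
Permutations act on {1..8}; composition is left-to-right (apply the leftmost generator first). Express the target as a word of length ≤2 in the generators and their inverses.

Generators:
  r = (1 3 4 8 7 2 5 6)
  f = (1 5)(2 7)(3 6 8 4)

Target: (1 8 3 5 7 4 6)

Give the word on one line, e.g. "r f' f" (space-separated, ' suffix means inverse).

r' f

  after r': (1 6 5 2 7 8 4 3)
  after f: (1 8 3 5 7 4 6)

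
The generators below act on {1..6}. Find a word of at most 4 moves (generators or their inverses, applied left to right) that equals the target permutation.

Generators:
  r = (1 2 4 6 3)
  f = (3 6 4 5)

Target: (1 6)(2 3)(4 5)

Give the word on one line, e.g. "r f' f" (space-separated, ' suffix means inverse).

f r' r'

  after f: (3 6 4 5)
  after r': (1 3 4 5 6 2)
  after r': (1 6)(2 3)(4 5)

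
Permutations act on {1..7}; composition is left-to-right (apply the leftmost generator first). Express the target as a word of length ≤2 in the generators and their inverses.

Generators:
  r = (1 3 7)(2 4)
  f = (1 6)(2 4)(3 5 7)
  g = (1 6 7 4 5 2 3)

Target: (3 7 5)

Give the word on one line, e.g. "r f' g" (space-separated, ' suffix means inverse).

f f

  after f: (1 6)(2 4)(3 5 7)
  after f: (3 7 5)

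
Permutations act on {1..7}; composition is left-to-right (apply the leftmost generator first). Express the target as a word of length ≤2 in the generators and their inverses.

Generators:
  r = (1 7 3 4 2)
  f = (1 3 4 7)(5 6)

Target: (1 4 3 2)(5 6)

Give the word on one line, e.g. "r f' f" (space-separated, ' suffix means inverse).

f r

  after f: (1 3 4 7)(5 6)
  after r: (1 4 3 2)(5 6)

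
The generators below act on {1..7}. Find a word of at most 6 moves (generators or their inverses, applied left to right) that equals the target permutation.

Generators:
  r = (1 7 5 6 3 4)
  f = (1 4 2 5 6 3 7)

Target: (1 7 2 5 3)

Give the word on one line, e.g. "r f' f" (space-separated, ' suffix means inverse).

  after r': (1 4 3 6 5 7)
  after f: (1 2 5)(4 7)
  after f: (1 5 4)(2 6 3 7)
  after r': (1 7 2 5 3)

r' f f r'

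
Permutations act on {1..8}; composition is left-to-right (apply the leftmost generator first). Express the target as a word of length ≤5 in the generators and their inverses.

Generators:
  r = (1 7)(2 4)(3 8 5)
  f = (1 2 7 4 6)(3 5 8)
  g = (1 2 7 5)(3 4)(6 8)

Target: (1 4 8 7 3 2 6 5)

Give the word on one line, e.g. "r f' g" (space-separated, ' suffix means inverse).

f g' r f

  after f: (1 2 7 4 6)(3 5 8)
  after g': (3 7)(4 8)(5 6)
  after r: (1 7 8 2 4 5 6 3)
  after f: (1 4 8 7 3 2 6 5)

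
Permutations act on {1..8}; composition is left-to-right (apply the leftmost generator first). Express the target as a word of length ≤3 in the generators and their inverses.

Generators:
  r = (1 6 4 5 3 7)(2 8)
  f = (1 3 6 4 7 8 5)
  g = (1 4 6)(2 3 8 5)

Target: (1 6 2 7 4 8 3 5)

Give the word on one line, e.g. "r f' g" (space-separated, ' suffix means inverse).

  after r': (1 7 3 5 4 6)(2 8)
  after f': (1 4 3 8 2 7)(5 6)
  after g: (1 6 2 7 4 8 3 5)

r' f' g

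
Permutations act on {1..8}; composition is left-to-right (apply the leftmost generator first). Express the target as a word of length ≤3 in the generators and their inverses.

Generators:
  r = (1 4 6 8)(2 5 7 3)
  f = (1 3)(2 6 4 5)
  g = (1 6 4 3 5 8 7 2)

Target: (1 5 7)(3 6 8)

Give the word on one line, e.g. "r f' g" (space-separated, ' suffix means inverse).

r f

  after r: (1 4 6 8)(2 5 7 3)
  after f: (1 5 7)(3 6 8)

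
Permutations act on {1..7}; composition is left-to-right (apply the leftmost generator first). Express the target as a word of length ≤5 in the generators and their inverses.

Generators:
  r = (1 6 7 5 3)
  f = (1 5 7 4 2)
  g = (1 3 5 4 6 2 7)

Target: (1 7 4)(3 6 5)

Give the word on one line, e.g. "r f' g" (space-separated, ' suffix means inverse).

g' r' g' g' r'

  after g': (1 7 2 6 4 5 3)
  after r': (1 6 4 7 2)
  after g': (1 4 2 7 6 5 3)
  after g': (1 5)(3 7 4 6)
  after r': (1 7 4)(3 6 5)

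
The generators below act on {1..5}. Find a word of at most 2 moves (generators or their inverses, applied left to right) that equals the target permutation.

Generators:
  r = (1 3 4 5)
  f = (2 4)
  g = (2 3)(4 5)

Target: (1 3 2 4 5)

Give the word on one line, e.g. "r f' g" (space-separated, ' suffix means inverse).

r f'

  after r: (1 3 4 5)
  after f': (1 3 2 4 5)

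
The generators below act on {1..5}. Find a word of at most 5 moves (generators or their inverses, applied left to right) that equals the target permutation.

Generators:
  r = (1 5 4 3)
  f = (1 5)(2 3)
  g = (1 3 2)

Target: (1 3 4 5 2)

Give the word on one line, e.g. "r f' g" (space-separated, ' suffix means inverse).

  after r: (1 5 4 3)
  after f': (2 3 5 4)
  after g': (1 2)(3 5 4)
  after r: (1 2 5 3 4)
  after f': (1 3 4 5 2)

r f' g' r f'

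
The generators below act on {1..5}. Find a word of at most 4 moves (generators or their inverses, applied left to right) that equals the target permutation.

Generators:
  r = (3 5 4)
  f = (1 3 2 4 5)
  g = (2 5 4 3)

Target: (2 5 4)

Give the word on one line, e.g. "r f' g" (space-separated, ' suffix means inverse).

g' g' r r

  after g': (2 3 4 5)
  after g': (2 4)(3 5)
  after r: (2 3 4)
  after r: (2 5 4)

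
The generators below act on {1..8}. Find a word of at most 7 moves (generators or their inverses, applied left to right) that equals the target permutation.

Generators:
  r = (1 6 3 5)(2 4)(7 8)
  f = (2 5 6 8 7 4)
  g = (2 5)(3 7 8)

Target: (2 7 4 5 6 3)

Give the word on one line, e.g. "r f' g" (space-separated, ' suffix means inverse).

g f f g g

  after g: (2 5)(3 7 8)
  after f: (2 6 8 3 4)
  after f: (2 8 3)(4 5 6 7)
  after g: (2 3 5 6 8 7 4)
  after g: (2 7 4 5 6 3)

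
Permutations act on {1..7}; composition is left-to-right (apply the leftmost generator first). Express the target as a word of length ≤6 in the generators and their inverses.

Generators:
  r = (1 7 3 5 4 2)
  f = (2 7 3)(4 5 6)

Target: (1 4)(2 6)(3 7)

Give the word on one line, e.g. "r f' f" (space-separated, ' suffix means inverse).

r' r' f r

  after r': (1 2 4 5 3 7)
  after r': (1 4 3)(2 5 7)
  after f: (1 5 3)(2 6 4)
  after r: (1 4)(2 6)(3 7)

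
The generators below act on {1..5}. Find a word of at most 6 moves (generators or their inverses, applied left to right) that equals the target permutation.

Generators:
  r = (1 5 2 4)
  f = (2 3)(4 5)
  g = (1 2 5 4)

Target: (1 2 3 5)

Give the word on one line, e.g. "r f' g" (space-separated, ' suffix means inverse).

f' g' g' g'

  after f': (2 3)(4 5)
  after g': (1 4 2 3)
  after g': (1 5 2 3 4)
  after g': (1 2 3 5)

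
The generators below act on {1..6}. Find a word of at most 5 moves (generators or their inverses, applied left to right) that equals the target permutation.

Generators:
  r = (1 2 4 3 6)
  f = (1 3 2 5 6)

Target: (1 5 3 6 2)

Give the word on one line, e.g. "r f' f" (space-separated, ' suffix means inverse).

f f f

  after f: (1 3 2 5 6)
  after f: (1 2 6 3 5)
  after f: (1 5 3 6 2)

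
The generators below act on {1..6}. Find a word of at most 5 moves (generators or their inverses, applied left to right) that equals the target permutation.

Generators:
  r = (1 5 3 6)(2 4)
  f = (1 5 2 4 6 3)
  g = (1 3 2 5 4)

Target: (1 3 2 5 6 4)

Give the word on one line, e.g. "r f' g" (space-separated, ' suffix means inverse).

g' f g r'

  after g': (1 4 5 2 3)
  after f: (1 6 3 5 4 2)
  after g: (1 6 2 3 4 5)
  after r': (1 3 2 5 6 4)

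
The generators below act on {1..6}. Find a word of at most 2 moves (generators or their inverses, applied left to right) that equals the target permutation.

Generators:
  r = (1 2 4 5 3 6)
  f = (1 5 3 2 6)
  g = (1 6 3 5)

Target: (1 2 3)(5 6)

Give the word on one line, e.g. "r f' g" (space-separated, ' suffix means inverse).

  after g: (1 6 3 5)
  after f': (1 2 3)(5 6)

g f'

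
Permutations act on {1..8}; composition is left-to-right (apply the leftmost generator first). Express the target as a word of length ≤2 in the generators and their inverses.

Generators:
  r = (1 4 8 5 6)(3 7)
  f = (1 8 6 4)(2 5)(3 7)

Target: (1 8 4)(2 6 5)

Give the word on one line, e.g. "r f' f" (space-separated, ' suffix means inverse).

f' r

  after f': (1 4 6 8)(2 5)(3 7)
  after r: (1 8 4)(2 6 5)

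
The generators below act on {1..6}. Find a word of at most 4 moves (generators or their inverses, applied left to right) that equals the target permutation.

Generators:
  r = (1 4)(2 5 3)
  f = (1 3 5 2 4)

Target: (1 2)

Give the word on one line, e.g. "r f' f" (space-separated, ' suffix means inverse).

  after r': (1 4)(2 3 5)
  after f': (1 2)

r' f'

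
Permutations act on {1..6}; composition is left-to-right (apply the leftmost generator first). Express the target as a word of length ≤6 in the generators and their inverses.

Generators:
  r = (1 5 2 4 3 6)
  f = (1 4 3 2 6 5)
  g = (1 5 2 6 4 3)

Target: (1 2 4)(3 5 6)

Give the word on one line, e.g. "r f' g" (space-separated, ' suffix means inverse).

g f g' f

  after g: (1 5 2 6 4 3)
  after f: (2 5 6 3 4)
  after g': (1 3 6 4 5 2)
  after f: (1 2 4)(3 5 6)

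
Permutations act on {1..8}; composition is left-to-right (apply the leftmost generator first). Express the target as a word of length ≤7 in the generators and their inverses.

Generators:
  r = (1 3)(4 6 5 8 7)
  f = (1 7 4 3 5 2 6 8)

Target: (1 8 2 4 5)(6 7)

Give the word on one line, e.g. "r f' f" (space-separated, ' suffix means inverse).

  after f: (1 7 4 3 5 2 6 8)
  after f: (1 4 5 6)(2 8 7 3)
  after f: (1 3 6 7 5 8 4 2)
  after r: (2 3 5 7 8 6 4)
  after f': (1 8 2 4 5)(6 7)

f f f r f'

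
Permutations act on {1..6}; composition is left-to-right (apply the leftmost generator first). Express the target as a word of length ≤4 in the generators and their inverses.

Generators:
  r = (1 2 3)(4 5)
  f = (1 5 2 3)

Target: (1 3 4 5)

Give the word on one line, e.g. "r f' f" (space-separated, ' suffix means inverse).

f f r

  after f: (1 5 2 3)
  after f: (1 2)(3 5)
  after r: (1 3 4 5)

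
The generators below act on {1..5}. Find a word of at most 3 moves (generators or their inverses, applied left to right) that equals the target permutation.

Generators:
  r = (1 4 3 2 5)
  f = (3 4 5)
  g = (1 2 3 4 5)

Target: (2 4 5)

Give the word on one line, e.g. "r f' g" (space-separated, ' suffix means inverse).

  after r: (1 4 3 2 5)
  after f: (1 5)(2 3)
  after g: (2 4 5)

r f g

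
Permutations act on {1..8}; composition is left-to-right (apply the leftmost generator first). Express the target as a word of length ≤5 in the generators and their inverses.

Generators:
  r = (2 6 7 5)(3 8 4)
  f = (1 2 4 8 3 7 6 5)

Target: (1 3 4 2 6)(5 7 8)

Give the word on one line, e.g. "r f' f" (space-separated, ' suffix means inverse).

  after f': (1 5 6 7 3 8 4 2)
  after r: (1 2)(3 4 6 5 7 8)
  after f: (1 4 5 6)(3 8 7)
  after r: (1 3 4 2 6)(5 7 8)

f' r f r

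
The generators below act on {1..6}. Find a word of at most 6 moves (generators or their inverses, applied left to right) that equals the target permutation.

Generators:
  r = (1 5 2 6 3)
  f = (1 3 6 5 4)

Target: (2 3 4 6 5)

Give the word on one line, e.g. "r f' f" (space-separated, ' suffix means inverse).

  after r': (1 3 6 2 5)
  after f': (2 6)(4 5)
  after f': (1 4 6 2 3)
  after f': (1 5 6 2)(3 4)
  after r': (2 3 4 6 5)

r' f' f' f' r'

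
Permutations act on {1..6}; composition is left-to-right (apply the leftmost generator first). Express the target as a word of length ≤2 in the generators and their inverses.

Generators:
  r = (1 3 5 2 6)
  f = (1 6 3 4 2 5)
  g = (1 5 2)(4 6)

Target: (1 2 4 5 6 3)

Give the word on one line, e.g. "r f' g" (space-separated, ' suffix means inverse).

  after f': (1 5 2 4 3 6)
  after r: (1 2 4 5 6 3)

f' r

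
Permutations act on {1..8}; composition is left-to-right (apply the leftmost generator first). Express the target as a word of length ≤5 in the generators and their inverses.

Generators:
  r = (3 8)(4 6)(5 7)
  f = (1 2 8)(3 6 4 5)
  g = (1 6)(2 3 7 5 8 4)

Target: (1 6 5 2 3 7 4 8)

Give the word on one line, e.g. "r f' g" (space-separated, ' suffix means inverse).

r g' r' f'

  after r: (3 8)(4 6)(5 7)
  after g': (1 6 8 2 4)(3 5)
  after r': (1 4)(2 6 3 7 5 8)
  after f': (1 6 5 2 3 7 4 8)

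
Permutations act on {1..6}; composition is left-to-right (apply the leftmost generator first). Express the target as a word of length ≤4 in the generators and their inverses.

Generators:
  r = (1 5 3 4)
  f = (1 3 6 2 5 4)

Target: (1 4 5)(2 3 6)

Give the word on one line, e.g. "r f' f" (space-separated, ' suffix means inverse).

r' f' r' f'

  after r': (1 4 3 5)
  after f': (1 5 4)(2 6 3)
  after r': (2 6 5 3)
  after f': (1 4 5)(2 3 6)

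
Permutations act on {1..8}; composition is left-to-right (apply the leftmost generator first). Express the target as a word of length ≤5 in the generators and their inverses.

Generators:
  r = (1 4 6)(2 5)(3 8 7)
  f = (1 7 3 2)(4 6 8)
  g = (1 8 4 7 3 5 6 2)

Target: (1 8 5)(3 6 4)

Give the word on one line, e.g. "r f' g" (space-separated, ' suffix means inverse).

  after f': (1 2 3 7)(4 8 6)
  after g': (1 6 8 5 3 4)(2 7)
  after f': (1 4 2)(3 8 5 7)
  after f': (1 8 5)(3 6 4)

f' g' f' f'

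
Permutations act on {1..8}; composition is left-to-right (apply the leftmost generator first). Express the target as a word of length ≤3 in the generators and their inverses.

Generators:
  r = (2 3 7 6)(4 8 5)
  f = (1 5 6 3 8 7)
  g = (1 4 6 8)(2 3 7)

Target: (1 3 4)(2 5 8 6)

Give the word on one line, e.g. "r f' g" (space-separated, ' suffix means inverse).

  after f: (1 5 6 3 8 7)
  after r': (1 8 3 4 5 7)(2 6)
  after f': (1 3 4)(2 5 8 6)

f r' f'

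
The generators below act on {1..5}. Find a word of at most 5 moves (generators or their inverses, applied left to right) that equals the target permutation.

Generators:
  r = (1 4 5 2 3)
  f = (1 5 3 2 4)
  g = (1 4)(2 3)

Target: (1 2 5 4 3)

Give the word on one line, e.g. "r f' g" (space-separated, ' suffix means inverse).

f f f

  after f: (1 5 3 2 4)
  after f: (1 3 4 5 2)
  after f: (1 2 5 4 3)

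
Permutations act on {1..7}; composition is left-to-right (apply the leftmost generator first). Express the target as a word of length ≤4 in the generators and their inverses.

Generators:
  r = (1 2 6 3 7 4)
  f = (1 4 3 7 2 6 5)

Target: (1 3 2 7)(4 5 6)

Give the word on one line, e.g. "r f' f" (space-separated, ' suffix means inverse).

f' f' r

  after f': (1 5 6 2 7 3 4)
  after f': (1 6 7 4 5 2 3)
  after r: (1 3 2 7)(4 5 6)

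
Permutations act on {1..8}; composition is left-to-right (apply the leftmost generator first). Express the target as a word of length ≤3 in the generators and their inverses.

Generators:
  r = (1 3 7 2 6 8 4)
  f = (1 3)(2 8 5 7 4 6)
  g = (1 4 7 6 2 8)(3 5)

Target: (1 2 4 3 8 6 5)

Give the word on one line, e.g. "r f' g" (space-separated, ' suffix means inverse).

g' f'

  after g': (1 8 2 6 7 4)(3 5)
  after f': (1 2 4 3 8 6 5)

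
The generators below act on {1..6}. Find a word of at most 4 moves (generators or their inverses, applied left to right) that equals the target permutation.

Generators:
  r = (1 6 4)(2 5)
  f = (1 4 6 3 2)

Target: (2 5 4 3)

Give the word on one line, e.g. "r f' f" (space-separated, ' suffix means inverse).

r' f r r

  after r': (1 4 6)(2 5)
  after f: (1 6 4 3 2 5)
  after r: (1 4 3 5 6)
  after r: (2 5 4 3)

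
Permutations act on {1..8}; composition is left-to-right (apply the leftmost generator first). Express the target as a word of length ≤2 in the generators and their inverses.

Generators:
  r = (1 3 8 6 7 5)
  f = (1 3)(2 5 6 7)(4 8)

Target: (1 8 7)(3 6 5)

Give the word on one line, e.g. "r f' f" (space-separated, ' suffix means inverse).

r r

  after r: (1 3 8 6 7 5)
  after r: (1 8 7)(3 6 5)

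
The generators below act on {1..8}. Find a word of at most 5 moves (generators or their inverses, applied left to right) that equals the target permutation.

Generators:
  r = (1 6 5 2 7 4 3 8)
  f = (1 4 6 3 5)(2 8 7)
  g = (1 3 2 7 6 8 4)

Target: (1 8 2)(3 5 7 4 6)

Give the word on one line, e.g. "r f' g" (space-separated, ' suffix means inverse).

  after g': (1 4 8 6 7 2 3)
  after r: (1 3 6 4)(2 8 5)
  after r: (1 8 2)(3 5 7 4 6)

g' r r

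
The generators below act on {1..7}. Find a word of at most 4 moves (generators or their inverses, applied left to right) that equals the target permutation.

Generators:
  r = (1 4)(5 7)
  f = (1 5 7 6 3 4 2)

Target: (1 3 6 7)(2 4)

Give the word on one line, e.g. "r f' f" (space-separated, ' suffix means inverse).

r f'

  after r: (1 4)(5 7)
  after f': (1 3 6 7)(2 4)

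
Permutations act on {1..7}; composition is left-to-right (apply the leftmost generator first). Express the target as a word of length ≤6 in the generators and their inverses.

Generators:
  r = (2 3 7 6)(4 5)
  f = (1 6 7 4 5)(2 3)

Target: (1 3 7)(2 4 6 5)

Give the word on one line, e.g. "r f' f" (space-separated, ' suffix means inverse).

  after f: (1 6 7 4 5)(2 3)
  after f: (1 7 5 6 4)
  after r': (1 3 2 6 5 7 4)
  after r': (1 2 7 5 3 6 4)
  after f: (1 3 7)(2 4 6 5)

f f r' r' f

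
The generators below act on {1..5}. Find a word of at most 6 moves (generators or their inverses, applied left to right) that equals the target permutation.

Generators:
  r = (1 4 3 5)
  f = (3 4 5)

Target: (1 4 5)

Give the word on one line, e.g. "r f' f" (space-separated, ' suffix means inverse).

f r f' r'

  after f: (3 4 5)
  after r: (1 4)
  after f': (1 3 5 4)
  after r': (1 4 5)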